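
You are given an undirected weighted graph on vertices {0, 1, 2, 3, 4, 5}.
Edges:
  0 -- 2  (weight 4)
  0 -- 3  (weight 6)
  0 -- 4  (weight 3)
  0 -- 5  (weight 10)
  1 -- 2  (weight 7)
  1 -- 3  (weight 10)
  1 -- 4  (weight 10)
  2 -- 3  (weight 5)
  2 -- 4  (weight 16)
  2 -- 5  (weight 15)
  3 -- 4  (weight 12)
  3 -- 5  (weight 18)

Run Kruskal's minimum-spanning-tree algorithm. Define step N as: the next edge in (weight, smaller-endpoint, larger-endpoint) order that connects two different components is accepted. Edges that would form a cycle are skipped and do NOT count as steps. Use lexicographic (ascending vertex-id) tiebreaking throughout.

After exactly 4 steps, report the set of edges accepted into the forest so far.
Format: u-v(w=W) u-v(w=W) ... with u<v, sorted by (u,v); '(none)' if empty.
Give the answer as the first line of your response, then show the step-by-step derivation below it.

0-2(w=4) 0-4(w=3) 1-2(w=7) 2-3(w=5)

step 1: add edge 0-4 (w=3); MST = {0-4(w=3)}
step 2: add edge 0-2 (w=4); MST = {0-2(w=4) 0-4(w=3)}
step 3: add edge 2-3 (w=5); MST = {0-2(w=4) 0-4(w=3) 2-3(w=5)}
step 4: add edge 1-2 (w=7); MST = {0-2(w=4) 0-4(w=3) 1-2(w=7) 2-3(w=5)}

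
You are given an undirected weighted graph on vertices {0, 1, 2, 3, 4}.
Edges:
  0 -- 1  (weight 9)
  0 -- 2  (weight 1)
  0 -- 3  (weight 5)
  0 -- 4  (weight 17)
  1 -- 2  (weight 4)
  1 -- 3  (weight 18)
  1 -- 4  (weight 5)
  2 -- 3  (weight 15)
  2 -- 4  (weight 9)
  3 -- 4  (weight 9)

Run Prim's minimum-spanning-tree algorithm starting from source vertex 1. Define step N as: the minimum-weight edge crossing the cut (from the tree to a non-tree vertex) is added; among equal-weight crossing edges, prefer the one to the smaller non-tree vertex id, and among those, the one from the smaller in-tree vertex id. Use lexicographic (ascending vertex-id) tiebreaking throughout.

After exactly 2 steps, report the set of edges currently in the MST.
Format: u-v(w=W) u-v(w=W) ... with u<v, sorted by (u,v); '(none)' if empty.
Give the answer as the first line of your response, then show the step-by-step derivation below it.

0-2(w=1) 1-2(w=4)

step 1: add edge 1-2 (w=4); MST = {1-2(w=4)}
step 2: add edge 0-2 (w=1); MST = {0-2(w=1) 1-2(w=4)}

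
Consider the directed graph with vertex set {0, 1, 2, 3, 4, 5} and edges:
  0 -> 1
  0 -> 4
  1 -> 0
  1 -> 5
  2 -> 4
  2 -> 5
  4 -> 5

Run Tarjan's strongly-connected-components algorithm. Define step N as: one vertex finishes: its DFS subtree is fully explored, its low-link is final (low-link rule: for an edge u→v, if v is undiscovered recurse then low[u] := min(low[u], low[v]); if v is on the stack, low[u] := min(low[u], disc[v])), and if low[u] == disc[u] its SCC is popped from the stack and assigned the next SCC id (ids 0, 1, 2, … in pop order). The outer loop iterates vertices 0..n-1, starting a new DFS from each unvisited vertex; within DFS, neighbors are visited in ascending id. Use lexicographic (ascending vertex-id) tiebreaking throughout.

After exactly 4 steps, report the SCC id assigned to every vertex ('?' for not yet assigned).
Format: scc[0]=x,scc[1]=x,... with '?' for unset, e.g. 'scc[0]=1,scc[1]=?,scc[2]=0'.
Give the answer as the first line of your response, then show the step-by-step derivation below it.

scc[0]=2,scc[1]=2,scc[2]=?,scc[3]=?,scc[4]=1,scc[5]=0

step 1: low=(low[0]=0,low[1]=0,low[2]=?,low[3]=?,low[4]=?,low[5]=2); scc=(scc[0]=?,scc[1]=?,scc[2]=?,scc[3]=?,scc[4]=?,scc[5]=0)
step 2: low=(low[0]=0,low[1]=0,low[2]=?,low[3]=?,low[4]=?,low[5]=2); scc=(scc[0]=?,scc[1]=?,scc[2]=?,scc[3]=?,scc[4]=?,scc[5]=0)
step 3: low=(low[0]=0,low[1]=0,low[2]=?,low[3]=?,low[4]=3,low[5]=2); scc=(scc[0]=?,scc[1]=?,scc[2]=?,scc[3]=?,scc[4]=1,scc[5]=0)
step 4: low=(low[0]=0,low[1]=0,low[2]=?,low[3]=?,low[4]=3,low[5]=2); scc=(scc[0]=2,scc[1]=2,scc[2]=?,scc[3]=?,scc[4]=1,scc[5]=0)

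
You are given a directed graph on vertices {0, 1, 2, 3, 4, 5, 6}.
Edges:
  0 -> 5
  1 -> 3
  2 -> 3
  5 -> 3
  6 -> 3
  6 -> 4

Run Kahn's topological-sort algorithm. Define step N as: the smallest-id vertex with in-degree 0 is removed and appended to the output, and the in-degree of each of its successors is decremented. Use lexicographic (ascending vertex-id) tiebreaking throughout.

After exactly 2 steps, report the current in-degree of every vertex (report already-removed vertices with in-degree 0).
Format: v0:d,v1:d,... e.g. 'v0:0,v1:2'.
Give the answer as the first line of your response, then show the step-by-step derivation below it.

v0:0,v1:0,v2:0,v3:3,v4:1,v5:0,v6:0

step 1: output 0; order=[0]; indeg=(0,0,0,4,1,0,0)
step 2: output 1; order=[0,1]; indeg=(0,0,0,3,1,0,0)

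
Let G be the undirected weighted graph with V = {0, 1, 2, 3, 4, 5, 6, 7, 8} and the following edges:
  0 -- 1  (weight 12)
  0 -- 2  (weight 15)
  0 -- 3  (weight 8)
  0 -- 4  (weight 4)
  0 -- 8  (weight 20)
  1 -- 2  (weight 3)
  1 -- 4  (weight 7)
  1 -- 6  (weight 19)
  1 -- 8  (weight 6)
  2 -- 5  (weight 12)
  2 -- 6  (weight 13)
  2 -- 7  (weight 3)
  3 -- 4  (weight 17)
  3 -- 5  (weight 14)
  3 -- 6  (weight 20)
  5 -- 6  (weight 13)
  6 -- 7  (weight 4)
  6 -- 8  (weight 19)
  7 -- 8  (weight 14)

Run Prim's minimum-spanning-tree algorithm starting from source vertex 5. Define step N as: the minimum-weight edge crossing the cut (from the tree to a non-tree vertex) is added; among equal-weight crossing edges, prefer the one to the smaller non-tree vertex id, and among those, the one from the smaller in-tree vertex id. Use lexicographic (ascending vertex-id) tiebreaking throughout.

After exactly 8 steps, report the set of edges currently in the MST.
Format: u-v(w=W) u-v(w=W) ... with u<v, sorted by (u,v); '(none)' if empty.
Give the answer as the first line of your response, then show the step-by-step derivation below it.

0-3(w=8) 0-4(w=4) 1-2(w=3) 1-4(w=7) 1-8(w=6) 2-5(w=12) 2-7(w=3) 6-7(w=4)

step 1: add edge 2-5 (w=12); MST = {2-5(w=12)}
step 2: add edge 1-2 (w=3); MST = {1-2(w=3) 2-5(w=12)}
step 3: add edge 2-7 (w=3); MST = {1-2(w=3) 2-5(w=12) 2-7(w=3)}
step 4: add edge 6-7 (w=4); MST = {1-2(w=3) 2-5(w=12) 2-7(w=3) 6-7(w=4)}
step 5: add edge 1-8 (w=6); MST = {1-2(w=3) 1-8(w=6) 2-5(w=12) 2-7(w=3) 6-7(w=4)}
step 6: add edge 1-4 (w=7); MST = {1-2(w=3) 1-4(w=7) 1-8(w=6) 2-5(w=12) 2-7(w=3) 6-7(w=4)}
step 7: add edge 0-4 (w=4); MST = {0-4(w=4) 1-2(w=3) 1-4(w=7) 1-8(w=6) 2-5(w=12) 2-7(w=3) 6-7(w=4)}
step 8: add edge 0-3 (w=8); MST = {0-3(w=8) 0-4(w=4) 1-2(w=3) 1-4(w=7) 1-8(w=6) 2-5(w=12) 2-7(w=3) 6-7(w=4)}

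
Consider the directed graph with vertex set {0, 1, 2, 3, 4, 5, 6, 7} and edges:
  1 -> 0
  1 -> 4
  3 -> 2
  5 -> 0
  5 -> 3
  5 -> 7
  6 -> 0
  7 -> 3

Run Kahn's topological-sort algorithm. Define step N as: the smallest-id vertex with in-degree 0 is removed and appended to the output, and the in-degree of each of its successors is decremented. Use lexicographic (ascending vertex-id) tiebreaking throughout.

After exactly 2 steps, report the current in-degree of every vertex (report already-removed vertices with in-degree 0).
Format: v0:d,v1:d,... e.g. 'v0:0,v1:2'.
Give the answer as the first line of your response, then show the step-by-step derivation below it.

v0:2,v1:0,v2:1,v3:2,v4:0,v5:0,v6:0,v7:1

step 1: output 1; order=[1]; indeg=(2,0,1,2,0,0,0,1)
step 2: output 4; order=[1,4]; indeg=(2,0,1,2,0,0,0,1)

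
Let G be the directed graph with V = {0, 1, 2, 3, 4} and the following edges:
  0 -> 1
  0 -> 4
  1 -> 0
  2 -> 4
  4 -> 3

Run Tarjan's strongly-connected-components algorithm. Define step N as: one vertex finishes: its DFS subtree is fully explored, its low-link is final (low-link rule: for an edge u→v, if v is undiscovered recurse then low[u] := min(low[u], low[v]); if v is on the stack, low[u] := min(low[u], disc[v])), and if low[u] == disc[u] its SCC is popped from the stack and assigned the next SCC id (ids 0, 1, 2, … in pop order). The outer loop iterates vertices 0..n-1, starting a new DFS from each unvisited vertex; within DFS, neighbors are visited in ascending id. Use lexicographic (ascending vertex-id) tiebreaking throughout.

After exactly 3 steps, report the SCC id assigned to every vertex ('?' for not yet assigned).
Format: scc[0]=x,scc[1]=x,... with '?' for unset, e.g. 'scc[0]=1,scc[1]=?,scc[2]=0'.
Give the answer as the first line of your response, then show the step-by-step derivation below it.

scc[0]=?,scc[1]=?,scc[2]=?,scc[3]=0,scc[4]=1

step 1: low=(low[0]=0,low[1]=0,low[2]=?,low[3]=?,low[4]=?); scc=(scc[0]=?,scc[1]=?,scc[2]=?,scc[3]=?,scc[4]=?)
step 2: low=(low[0]=0,low[1]=0,low[2]=?,low[3]=3,low[4]=2); scc=(scc[0]=?,scc[1]=?,scc[2]=?,scc[3]=0,scc[4]=?)
step 3: low=(low[0]=0,low[1]=0,low[2]=?,low[3]=3,low[4]=2); scc=(scc[0]=?,scc[1]=?,scc[2]=?,scc[3]=0,scc[4]=1)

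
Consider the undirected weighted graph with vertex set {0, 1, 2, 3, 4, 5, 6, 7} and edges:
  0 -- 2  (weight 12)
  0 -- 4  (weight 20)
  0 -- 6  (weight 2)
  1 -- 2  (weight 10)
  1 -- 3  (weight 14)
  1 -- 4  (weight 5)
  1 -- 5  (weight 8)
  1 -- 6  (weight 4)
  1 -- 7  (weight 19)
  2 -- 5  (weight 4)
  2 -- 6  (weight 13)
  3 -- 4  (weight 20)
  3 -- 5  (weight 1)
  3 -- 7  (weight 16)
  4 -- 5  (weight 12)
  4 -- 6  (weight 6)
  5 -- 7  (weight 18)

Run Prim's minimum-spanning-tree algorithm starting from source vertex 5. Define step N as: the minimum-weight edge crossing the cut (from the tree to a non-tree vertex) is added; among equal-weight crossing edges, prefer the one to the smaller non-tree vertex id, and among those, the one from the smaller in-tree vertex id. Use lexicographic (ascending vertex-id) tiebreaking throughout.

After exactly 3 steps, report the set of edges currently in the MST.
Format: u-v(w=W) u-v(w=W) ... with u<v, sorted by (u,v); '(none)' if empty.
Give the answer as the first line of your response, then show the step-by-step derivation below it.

1-5(w=8) 2-5(w=4) 3-5(w=1)

step 1: add edge 3-5 (w=1); MST = {3-5(w=1)}
step 2: add edge 2-5 (w=4); MST = {2-5(w=4) 3-5(w=1)}
step 3: add edge 1-5 (w=8); MST = {1-5(w=8) 2-5(w=4) 3-5(w=1)}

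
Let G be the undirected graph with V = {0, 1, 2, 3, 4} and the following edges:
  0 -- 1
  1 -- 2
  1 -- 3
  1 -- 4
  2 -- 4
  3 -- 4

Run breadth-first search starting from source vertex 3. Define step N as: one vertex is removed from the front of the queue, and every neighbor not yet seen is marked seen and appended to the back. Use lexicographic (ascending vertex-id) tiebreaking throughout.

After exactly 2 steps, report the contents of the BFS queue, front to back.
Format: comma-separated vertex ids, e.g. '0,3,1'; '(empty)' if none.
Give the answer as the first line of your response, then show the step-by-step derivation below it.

4,0,2

step 1: dequeue 3; queue=[1,4]; order=3
step 2: dequeue 1; queue=[4,0,2]; order=3,1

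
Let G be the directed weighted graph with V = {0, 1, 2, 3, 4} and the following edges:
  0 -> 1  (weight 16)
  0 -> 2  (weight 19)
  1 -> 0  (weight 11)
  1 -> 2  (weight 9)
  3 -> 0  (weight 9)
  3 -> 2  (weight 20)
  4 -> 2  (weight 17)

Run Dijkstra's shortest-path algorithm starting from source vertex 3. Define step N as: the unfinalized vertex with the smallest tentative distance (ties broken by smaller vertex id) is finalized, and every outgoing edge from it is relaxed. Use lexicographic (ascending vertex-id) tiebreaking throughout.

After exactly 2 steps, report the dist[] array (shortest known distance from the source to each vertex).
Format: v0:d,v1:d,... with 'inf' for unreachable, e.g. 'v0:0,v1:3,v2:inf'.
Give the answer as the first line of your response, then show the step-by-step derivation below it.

v0:9,v1:25,v2:20,v3:0,v4:inf

step 1: dist = v0:9,v1:inf,v2:20,v3:0,v4:inf
step 2: dist = v0:9,v1:25,v2:20,v3:0,v4:inf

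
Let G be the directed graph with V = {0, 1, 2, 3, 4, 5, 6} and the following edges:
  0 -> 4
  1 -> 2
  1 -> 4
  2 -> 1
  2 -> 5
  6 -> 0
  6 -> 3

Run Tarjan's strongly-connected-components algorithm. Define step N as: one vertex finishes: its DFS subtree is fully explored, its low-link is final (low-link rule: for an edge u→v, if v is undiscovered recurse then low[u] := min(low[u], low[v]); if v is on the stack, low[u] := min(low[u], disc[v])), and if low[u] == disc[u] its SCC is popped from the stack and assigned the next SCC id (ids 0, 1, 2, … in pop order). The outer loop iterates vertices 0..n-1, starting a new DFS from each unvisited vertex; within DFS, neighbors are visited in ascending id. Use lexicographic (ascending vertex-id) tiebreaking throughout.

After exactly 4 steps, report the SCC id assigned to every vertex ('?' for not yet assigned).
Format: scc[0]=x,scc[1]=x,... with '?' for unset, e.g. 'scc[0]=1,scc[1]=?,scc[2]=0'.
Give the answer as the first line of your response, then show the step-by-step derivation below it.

scc[0]=1,scc[1]=?,scc[2]=?,scc[3]=?,scc[4]=0,scc[5]=2,scc[6]=?

step 1: low=(low[0]=0,low[1]=?,low[2]=?,low[3]=?,low[4]=1,low[5]=?,low[6]=?); scc=(scc[0]=?,scc[1]=?,scc[2]=?,scc[3]=?,scc[4]=0,scc[5]=?,scc[6]=?)
step 2: low=(low[0]=0,low[1]=?,low[2]=?,low[3]=?,low[4]=1,low[5]=?,low[6]=?); scc=(scc[0]=1,scc[1]=?,scc[2]=?,scc[3]=?,scc[4]=0,scc[5]=?,scc[6]=?)
step 3: low=(low[0]=0,low[1]=2,low[2]=2,low[3]=?,low[4]=1,low[5]=4,low[6]=?); scc=(scc[0]=1,scc[1]=?,scc[2]=?,scc[3]=?,scc[4]=0,scc[5]=2,scc[6]=?)
step 4: low=(low[0]=0,low[1]=2,low[2]=2,low[3]=?,low[4]=1,low[5]=4,low[6]=?); scc=(scc[0]=1,scc[1]=?,scc[2]=?,scc[3]=?,scc[4]=0,scc[5]=2,scc[6]=?)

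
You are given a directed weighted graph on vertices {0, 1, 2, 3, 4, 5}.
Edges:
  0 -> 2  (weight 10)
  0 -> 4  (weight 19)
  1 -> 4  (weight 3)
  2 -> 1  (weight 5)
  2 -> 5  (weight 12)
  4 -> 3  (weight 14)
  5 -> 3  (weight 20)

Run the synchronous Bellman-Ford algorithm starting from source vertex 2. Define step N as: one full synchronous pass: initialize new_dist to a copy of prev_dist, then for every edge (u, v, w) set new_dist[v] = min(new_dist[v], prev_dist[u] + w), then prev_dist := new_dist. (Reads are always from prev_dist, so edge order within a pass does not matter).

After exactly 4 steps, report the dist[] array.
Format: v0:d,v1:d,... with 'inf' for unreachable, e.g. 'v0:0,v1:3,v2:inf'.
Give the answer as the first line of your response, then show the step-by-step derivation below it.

v0:inf,v1:5,v2:0,v3:22,v4:8,v5:12

step 1: dist = v0:inf,v1:5,v2:0,v3:inf,v4:inf,v5:12
step 2: dist = v0:inf,v1:5,v2:0,v3:32,v4:8,v5:12
step 3: dist = v0:inf,v1:5,v2:0,v3:22,v4:8,v5:12
step 4: dist = v0:inf,v1:5,v2:0,v3:22,v4:8,v5:12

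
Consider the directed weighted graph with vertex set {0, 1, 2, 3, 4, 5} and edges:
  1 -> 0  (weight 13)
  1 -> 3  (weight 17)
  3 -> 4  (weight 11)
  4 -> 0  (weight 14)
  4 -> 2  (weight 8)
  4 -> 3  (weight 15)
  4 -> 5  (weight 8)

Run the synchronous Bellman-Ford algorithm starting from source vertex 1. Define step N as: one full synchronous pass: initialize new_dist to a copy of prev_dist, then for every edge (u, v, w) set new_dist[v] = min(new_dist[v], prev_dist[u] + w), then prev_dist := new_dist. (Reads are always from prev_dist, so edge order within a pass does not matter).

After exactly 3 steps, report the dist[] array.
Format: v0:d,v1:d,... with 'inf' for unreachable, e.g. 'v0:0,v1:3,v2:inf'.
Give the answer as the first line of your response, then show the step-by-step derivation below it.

v0:13,v1:0,v2:36,v3:17,v4:28,v5:36

step 1: dist = v0:13,v1:0,v2:inf,v3:17,v4:inf,v5:inf
step 2: dist = v0:13,v1:0,v2:inf,v3:17,v4:28,v5:inf
step 3: dist = v0:13,v1:0,v2:36,v3:17,v4:28,v5:36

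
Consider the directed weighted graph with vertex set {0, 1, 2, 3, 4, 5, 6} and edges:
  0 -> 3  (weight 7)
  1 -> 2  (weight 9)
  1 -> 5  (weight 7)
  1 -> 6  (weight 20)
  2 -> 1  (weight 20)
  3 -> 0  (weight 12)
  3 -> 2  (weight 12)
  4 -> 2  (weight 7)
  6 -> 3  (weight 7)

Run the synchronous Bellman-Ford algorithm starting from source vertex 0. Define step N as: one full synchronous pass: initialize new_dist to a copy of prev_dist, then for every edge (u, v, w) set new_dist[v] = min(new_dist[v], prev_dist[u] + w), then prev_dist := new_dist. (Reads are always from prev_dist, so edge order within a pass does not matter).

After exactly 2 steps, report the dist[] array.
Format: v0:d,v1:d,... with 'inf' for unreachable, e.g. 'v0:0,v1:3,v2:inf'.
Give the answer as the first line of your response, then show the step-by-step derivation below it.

v0:0,v1:inf,v2:19,v3:7,v4:inf,v5:inf,v6:inf

step 1: dist = v0:0,v1:inf,v2:inf,v3:7,v4:inf,v5:inf,v6:inf
step 2: dist = v0:0,v1:inf,v2:19,v3:7,v4:inf,v5:inf,v6:inf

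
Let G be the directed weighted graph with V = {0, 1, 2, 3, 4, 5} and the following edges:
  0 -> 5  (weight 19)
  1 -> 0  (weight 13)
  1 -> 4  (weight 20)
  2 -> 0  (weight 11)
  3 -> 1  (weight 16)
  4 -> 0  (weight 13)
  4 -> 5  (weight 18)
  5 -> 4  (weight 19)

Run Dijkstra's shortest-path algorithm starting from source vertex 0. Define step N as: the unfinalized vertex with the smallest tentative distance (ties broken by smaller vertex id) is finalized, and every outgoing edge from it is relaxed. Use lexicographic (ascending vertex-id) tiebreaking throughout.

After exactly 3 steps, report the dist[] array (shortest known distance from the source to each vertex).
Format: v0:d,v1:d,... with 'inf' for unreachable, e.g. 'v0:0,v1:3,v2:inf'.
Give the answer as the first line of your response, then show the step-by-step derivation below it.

v0:0,v1:inf,v2:inf,v3:inf,v4:38,v5:19

step 1: dist = v0:0,v1:inf,v2:inf,v3:inf,v4:inf,v5:19
step 2: dist = v0:0,v1:inf,v2:inf,v3:inf,v4:38,v5:19
step 3: dist = v0:0,v1:inf,v2:inf,v3:inf,v4:38,v5:19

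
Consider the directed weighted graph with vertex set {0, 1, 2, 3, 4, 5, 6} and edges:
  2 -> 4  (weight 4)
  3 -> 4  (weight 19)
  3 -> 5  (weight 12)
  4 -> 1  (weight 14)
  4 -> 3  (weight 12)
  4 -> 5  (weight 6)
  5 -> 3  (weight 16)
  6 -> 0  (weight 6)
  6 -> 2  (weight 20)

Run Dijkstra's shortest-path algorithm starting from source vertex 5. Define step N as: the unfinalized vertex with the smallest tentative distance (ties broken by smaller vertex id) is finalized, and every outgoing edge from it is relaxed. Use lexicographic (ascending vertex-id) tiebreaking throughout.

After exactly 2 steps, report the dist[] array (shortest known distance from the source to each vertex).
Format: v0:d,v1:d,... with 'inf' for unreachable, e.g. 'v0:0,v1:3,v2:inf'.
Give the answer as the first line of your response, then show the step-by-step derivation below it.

v0:inf,v1:inf,v2:inf,v3:16,v4:35,v5:0,v6:inf

step 1: dist = v0:inf,v1:inf,v2:inf,v3:16,v4:inf,v5:0,v6:inf
step 2: dist = v0:inf,v1:inf,v2:inf,v3:16,v4:35,v5:0,v6:inf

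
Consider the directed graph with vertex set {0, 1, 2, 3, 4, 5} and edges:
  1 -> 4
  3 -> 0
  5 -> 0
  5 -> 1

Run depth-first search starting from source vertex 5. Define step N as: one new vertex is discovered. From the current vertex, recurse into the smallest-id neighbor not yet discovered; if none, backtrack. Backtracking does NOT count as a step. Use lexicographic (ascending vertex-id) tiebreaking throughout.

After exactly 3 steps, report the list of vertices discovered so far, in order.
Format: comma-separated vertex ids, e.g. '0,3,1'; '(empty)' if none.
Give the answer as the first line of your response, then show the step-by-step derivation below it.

5,0,1

step 1: discover 5; path=5; order=5
step 2: discover 0; path=5>0; order=5,0
step 3: discover 1; path=5>1; order=5,0,1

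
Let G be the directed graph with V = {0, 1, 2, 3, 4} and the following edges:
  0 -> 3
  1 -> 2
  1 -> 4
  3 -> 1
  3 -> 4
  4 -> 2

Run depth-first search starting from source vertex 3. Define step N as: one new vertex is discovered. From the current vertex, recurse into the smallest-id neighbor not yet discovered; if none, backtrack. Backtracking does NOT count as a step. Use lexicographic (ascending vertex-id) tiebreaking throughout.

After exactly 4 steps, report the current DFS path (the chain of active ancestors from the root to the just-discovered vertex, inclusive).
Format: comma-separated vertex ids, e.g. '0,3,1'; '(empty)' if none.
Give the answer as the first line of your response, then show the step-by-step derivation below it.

3,1,4

step 1: discover 3; path=3; order=3
step 2: discover 1; path=3>1; order=3,1
step 3: discover 2; path=3>1>2; order=3,1,2
step 4: discover 4; path=3>1>4; order=3,1,2,4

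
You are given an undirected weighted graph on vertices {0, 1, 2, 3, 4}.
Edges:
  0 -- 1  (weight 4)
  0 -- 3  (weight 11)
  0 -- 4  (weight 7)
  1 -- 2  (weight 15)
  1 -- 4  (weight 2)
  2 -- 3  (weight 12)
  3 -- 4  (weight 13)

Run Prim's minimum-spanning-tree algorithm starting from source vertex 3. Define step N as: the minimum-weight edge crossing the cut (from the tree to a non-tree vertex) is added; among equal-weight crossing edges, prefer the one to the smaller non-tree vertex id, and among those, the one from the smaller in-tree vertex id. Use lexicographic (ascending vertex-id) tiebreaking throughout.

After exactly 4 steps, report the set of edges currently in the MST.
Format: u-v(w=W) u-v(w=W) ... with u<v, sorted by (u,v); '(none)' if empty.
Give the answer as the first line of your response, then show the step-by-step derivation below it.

0-1(w=4) 0-3(w=11) 1-4(w=2) 2-3(w=12)

step 1: add edge 0-3 (w=11); MST = {0-3(w=11)}
step 2: add edge 0-1 (w=4); MST = {0-1(w=4) 0-3(w=11)}
step 3: add edge 1-4 (w=2); MST = {0-1(w=4) 0-3(w=11) 1-4(w=2)}
step 4: add edge 2-3 (w=12); MST = {0-1(w=4) 0-3(w=11) 1-4(w=2) 2-3(w=12)}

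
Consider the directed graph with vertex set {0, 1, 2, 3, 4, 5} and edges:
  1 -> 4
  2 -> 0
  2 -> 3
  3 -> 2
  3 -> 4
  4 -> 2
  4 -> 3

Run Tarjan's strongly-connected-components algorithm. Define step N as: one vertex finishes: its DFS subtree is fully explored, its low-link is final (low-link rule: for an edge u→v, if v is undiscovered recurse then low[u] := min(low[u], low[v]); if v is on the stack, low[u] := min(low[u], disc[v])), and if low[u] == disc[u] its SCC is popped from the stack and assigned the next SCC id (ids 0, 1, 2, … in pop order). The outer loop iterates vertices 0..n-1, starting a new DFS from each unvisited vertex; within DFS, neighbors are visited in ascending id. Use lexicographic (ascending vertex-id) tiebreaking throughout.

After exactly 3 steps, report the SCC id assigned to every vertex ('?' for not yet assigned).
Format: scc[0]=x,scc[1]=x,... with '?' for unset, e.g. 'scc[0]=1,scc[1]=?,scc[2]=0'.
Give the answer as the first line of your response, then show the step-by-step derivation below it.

scc[0]=0,scc[1]=?,scc[2]=?,scc[3]=?,scc[4]=?,scc[5]=?

step 1: low=(low[0]=0,low[1]=?,low[2]=?,low[3]=?,low[4]=?,low[5]=?); scc=(scc[0]=0,scc[1]=?,scc[2]=?,scc[3]=?,scc[4]=?,scc[5]=?)
step 2: low=(low[0]=0,low[1]=1,low[2]=3,low[3]=2,low[4]=2,low[5]=?); scc=(scc[0]=0,scc[1]=?,scc[2]=?,scc[3]=?,scc[4]=?,scc[5]=?)
step 3: low=(low[0]=0,low[1]=1,low[2]=2,low[3]=2,low[4]=2,low[5]=?); scc=(scc[0]=0,scc[1]=?,scc[2]=?,scc[3]=?,scc[4]=?,scc[5]=?)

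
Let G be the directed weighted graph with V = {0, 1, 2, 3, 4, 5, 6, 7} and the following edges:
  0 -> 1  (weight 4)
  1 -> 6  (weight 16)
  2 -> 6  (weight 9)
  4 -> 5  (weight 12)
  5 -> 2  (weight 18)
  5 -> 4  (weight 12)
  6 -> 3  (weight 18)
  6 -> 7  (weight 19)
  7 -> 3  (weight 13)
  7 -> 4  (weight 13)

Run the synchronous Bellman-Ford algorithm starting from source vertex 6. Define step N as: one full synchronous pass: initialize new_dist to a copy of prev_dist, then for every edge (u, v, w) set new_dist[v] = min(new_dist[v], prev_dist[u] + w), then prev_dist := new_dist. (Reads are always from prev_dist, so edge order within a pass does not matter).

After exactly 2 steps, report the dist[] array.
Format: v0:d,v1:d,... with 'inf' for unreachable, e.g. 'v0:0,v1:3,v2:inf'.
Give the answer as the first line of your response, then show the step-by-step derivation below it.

v0:inf,v1:inf,v2:inf,v3:18,v4:32,v5:inf,v6:0,v7:19

step 1: dist = v0:inf,v1:inf,v2:inf,v3:18,v4:inf,v5:inf,v6:0,v7:19
step 2: dist = v0:inf,v1:inf,v2:inf,v3:18,v4:32,v5:inf,v6:0,v7:19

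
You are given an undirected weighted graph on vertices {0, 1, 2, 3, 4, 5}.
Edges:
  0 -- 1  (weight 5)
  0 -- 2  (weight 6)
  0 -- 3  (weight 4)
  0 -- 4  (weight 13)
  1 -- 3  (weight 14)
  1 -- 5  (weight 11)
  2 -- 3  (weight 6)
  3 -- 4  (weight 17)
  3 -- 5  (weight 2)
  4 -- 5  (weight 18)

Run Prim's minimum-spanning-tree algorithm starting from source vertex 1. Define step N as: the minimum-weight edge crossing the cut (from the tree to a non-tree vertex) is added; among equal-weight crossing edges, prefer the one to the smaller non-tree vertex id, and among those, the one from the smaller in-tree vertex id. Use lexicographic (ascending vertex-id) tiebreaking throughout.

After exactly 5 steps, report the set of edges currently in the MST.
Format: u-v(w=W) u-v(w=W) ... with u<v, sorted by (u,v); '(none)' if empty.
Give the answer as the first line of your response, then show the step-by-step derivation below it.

0-1(w=5) 0-2(w=6) 0-3(w=4) 0-4(w=13) 3-5(w=2)

step 1: add edge 0-1 (w=5); MST = {0-1(w=5)}
step 2: add edge 0-3 (w=4); MST = {0-1(w=5) 0-3(w=4)}
step 3: add edge 3-5 (w=2); MST = {0-1(w=5) 0-3(w=4) 3-5(w=2)}
step 4: add edge 0-2 (w=6); MST = {0-1(w=5) 0-2(w=6) 0-3(w=4) 3-5(w=2)}
step 5: add edge 0-4 (w=13); MST = {0-1(w=5) 0-2(w=6) 0-3(w=4) 0-4(w=13) 3-5(w=2)}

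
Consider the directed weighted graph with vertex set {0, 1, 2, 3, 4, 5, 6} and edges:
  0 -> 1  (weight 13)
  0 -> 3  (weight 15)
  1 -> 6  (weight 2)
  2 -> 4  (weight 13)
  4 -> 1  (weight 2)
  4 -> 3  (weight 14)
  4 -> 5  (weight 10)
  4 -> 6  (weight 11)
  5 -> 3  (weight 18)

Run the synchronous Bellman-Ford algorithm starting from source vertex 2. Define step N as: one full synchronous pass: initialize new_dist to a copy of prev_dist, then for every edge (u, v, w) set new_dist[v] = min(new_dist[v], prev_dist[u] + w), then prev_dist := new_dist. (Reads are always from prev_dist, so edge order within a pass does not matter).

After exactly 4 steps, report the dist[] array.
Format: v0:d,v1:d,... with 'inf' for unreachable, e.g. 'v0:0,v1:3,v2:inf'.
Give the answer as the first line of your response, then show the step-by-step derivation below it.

v0:inf,v1:15,v2:0,v3:27,v4:13,v5:23,v6:17

step 1: dist = v0:inf,v1:inf,v2:0,v3:inf,v4:13,v5:inf,v6:inf
step 2: dist = v0:inf,v1:15,v2:0,v3:27,v4:13,v5:23,v6:24
step 3: dist = v0:inf,v1:15,v2:0,v3:27,v4:13,v5:23,v6:17
step 4: dist = v0:inf,v1:15,v2:0,v3:27,v4:13,v5:23,v6:17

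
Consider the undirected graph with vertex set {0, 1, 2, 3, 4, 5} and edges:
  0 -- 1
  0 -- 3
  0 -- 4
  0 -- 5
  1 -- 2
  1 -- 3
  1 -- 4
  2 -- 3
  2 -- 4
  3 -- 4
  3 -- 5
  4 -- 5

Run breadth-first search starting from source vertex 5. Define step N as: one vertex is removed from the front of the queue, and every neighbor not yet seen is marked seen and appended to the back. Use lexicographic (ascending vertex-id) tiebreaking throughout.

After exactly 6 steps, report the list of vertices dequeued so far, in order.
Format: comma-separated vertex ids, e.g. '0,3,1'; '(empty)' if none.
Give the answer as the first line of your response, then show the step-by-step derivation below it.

5,0,3,4,1,2

step 1: dequeue 5; queue=[0,3,4]; order=5
step 2: dequeue 0; queue=[3,4,1]; order=5,0
step 3: dequeue 3; queue=[4,1,2]; order=5,0,3
step 4: dequeue 4; queue=[1,2]; order=5,0,3,4
step 5: dequeue 1; queue=[2]; order=5,0,3,4,1
step 6: dequeue 2; queue=[(empty)]; order=5,0,3,4,1,2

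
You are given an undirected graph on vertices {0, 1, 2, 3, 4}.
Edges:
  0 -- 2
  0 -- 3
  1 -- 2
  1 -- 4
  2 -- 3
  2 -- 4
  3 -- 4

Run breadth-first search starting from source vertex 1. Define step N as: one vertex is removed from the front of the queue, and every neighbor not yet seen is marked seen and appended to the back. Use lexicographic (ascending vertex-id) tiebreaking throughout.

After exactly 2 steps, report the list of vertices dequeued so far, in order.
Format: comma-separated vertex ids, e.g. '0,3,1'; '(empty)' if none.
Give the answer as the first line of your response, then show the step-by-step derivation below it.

1,2

step 1: dequeue 1; queue=[2,4]; order=1
step 2: dequeue 2; queue=[4,0,3]; order=1,2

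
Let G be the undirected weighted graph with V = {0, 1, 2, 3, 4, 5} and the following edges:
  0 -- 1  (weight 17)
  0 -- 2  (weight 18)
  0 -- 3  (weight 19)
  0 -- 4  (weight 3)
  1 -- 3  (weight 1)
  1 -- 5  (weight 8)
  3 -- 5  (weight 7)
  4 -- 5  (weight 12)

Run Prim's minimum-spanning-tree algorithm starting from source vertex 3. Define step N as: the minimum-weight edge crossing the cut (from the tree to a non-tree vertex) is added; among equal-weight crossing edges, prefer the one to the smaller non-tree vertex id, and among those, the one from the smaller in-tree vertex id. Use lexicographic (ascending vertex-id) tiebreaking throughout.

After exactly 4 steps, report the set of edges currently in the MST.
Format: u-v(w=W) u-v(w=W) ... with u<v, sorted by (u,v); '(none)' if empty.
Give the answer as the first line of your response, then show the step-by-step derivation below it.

0-4(w=3) 1-3(w=1) 3-5(w=7) 4-5(w=12)

step 1: add edge 1-3 (w=1); MST = {1-3(w=1)}
step 2: add edge 3-5 (w=7); MST = {1-3(w=1) 3-5(w=7)}
step 3: add edge 4-5 (w=12); MST = {1-3(w=1) 3-5(w=7) 4-5(w=12)}
step 4: add edge 0-4 (w=3); MST = {0-4(w=3) 1-3(w=1) 3-5(w=7) 4-5(w=12)}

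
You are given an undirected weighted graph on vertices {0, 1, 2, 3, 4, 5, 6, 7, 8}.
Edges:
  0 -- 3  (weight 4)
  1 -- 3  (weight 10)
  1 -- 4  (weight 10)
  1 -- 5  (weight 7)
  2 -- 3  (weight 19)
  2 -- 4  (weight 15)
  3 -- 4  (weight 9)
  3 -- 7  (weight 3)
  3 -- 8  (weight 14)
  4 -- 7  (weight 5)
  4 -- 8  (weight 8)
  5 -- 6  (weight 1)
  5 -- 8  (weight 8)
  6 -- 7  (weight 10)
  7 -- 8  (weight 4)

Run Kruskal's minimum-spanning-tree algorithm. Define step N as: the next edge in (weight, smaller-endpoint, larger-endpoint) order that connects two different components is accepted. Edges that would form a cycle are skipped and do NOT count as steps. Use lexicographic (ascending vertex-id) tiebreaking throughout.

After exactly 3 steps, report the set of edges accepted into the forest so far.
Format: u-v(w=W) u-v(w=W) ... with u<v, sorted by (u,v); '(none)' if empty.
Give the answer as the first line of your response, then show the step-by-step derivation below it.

0-3(w=4) 3-7(w=3) 5-6(w=1)

step 1: add edge 5-6 (w=1); MST = {5-6(w=1)}
step 2: add edge 3-7 (w=3); MST = {3-7(w=3) 5-6(w=1)}
step 3: add edge 0-3 (w=4); MST = {0-3(w=4) 3-7(w=3) 5-6(w=1)}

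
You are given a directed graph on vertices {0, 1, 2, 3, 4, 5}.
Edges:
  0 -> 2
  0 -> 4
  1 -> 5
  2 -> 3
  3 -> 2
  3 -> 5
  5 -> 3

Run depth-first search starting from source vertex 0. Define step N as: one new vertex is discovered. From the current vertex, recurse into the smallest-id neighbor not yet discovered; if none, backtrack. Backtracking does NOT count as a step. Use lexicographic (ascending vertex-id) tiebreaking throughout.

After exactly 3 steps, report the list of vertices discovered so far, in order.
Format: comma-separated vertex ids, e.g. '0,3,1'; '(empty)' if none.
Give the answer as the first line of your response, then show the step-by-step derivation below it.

0,2,3

step 1: discover 0; path=0; order=0
step 2: discover 2; path=0>2; order=0,2
step 3: discover 3; path=0>2>3; order=0,2,3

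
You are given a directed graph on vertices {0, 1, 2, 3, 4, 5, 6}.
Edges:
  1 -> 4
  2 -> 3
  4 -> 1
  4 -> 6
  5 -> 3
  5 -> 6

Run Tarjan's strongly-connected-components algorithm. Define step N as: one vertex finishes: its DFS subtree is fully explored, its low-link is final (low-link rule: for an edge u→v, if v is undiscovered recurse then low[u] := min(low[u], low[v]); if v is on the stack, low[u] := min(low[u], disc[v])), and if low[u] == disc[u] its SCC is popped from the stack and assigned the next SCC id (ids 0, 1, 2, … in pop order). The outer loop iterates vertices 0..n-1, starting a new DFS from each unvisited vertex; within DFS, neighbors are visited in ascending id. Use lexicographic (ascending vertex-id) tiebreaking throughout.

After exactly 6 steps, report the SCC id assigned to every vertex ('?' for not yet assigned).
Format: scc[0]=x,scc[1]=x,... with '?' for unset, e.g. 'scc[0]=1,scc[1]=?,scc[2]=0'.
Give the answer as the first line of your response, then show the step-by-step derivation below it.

scc[0]=0,scc[1]=2,scc[2]=4,scc[3]=3,scc[4]=2,scc[5]=?,scc[6]=1

step 1: low=(low[0]=0,low[1]=?,low[2]=?,low[3]=?,low[4]=?,low[5]=?,low[6]=?); scc=(scc[0]=0,scc[1]=?,scc[2]=?,scc[3]=?,scc[4]=?,scc[5]=?,scc[6]=?)
step 2: low=(low[0]=0,low[1]=1,low[2]=?,low[3]=?,low[4]=1,low[5]=?,low[6]=3); scc=(scc[0]=0,scc[1]=?,scc[2]=?,scc[3]=?,scc[4]=?,scc[5]=?,scc[6]=1)
step 3: low=(low[0]=0,low[1]=1,low[2]=?,low[3]=?,low[4]=1,low[5]=?,low[6]=3); scc=(scc[0]=0,scc[1]=?,scc[2]=?,scc[3]=?,scc[4]=?,scc[5]=?,scc[6]=1)
step 4: low=(low[0]=0,low[1]=1,low[2]=?,low[3]=?,low[4]=1,low[5]=?,low[6]=3); scc=(scc[0]=0,scc[1]=2,scc[2]=?,scc[3]=?,scc[4]=2,scc[5]=?,scc[6]=1)
step 5: low=(low[0]=0,low[1]=1,low[2]=4,low[3]=5,low[4]=1,low[5]=?,low[6]=3); scc=(scc[0]=0,scc[1]=2,scc[2]=?,scc[3]=3,scc[4]=2,scc[5]=?,scc[6]=1)
step 6: low=(low[0]=0,low[1]=1,low[2]=4,low[3]=5,low[4]=1,low[5]=?,low[6]=3); scc=(scc[0]=0,scc[1]=2,scc[2]=4,scc[3]=3,scc[4]=2,scc[5]=?,scc[6]=1)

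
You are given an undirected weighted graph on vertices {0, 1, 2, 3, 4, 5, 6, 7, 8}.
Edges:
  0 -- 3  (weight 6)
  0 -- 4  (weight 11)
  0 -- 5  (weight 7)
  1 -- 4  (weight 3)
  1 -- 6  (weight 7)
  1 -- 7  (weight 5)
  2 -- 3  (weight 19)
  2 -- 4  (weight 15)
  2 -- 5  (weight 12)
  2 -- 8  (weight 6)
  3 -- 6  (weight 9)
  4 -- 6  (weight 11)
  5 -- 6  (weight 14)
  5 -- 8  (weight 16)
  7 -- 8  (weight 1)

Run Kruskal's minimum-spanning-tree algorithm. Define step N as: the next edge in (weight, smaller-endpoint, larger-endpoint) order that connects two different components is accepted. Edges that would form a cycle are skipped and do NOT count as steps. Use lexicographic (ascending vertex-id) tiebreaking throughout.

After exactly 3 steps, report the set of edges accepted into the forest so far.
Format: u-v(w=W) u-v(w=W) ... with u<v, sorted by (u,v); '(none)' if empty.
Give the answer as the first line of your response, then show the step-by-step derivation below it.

1-4(w=3) 1-7(w=5) 7-8(w=1)

step 1: add edge 7-8 (w=1); MST = {7-8(w=1)}
step 2: add edge 1-4 (w=3); MST = {1-4(w=3) 7-8(w=1)}
step 3: add edge 1-7 (w=5); MST = {1-4(w=3) 1-7(w=5) 7-8(w=1)}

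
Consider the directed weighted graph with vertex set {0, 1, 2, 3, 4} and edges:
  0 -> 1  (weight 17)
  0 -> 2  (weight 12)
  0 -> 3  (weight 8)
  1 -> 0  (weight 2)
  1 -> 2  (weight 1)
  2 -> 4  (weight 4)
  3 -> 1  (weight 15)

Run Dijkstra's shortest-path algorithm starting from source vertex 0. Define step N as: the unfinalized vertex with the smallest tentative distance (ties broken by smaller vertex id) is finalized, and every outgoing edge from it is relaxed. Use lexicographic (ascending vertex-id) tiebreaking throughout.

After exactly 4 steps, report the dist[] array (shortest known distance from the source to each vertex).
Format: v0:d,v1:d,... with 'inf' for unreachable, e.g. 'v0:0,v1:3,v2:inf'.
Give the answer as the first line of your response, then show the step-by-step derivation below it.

v0:0,v1:17,v2:12,v3:8,v4:16

step 1: dist = v0:0,v1:17,v2:12,v3:8,v4:inf
step 2: dist = v0:0,v1:17,v2:12,v3:8,v4:inf
step 3: dist = v0:0,v1:17,v2:12,v3:8,v4:16
step 4: dist = v0:0,v1:17,v2:12,v3:8,v4:16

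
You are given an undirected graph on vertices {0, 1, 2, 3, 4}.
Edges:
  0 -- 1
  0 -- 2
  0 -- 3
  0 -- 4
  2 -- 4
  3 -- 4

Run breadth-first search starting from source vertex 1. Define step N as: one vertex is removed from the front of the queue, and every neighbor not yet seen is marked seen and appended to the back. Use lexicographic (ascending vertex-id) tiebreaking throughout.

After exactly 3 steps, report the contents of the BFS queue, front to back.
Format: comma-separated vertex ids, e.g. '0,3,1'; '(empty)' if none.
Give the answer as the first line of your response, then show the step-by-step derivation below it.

3,4

step 1: dequeue 1; queue=[0]; order=1
step 2: dequeue 0; queue=[2,3,4]; order=1,0
step 3: dequeue 2; queue=[3,4]; order=1,0,2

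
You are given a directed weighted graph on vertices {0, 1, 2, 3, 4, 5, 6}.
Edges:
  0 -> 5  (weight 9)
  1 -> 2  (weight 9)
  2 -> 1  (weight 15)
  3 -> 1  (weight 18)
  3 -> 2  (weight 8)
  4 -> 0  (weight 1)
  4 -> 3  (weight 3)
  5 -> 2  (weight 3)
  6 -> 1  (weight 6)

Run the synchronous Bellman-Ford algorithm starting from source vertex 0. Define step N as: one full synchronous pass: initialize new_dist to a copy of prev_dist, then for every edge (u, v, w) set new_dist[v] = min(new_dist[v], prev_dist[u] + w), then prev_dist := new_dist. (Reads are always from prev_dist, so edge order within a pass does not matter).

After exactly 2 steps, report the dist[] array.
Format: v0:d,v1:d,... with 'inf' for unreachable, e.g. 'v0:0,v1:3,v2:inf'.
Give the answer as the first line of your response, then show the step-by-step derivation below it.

v0:0,v1:inf,v2:12,v3:inf,v4:inf,v5:9,v6:inf

step 1: dist = v0:0,v1:inf,v2:inf,v3:inf,v4:inf,v5:9,v6:inf
step 2: dist = v0:0,v1:inf,v2:12,v3:inf,v4:inf,v5:9,v6:inf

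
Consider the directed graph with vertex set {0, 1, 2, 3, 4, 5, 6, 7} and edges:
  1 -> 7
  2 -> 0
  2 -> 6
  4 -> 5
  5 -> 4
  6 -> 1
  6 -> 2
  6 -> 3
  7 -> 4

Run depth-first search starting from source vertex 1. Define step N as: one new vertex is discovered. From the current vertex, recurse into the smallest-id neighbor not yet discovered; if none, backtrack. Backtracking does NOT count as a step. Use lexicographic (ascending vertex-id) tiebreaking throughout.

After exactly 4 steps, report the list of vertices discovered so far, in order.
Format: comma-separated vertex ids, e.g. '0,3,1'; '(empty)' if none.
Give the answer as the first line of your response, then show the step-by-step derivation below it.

1,7,4,5

step 1: discover 1; path=1; order=1
step 2: discover 7; path=1>7; order=1,7
step 3: discover 4; path=1>7>4; order=1,7,4
step 4: discover 5; path=1>7>4>5; order=1,7,4,5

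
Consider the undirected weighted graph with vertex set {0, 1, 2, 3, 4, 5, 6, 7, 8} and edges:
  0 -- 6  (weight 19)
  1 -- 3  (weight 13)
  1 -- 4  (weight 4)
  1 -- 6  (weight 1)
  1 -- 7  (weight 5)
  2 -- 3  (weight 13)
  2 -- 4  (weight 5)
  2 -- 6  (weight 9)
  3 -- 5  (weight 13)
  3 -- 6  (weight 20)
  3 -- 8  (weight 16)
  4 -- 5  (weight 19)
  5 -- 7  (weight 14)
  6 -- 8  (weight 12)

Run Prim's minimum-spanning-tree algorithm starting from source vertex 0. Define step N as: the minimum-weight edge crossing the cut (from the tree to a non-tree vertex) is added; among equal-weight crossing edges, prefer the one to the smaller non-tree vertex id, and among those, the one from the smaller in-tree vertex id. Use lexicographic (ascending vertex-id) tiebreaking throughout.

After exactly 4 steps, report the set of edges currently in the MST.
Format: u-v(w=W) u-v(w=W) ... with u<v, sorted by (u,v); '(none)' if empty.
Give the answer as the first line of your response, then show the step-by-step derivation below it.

0-6(w=19) 1-4(w=4) 1-6(w=1) 2-4(w=5)

step 1: add edge 0-6 (w=19); MST = {0-6(w=19)}
step 2: add edge 1-6 (w=1); MST = {0-6(w=19) 1-6(w=1)}
step 3: add edge 1-4 (w=4); MST = {0-6(w=19) 1-4(w=4) 1-6(w=1)}
step 4: add edge 2-4 (w=5); MST = {0-6(w=19) 1-4(w=4) 1-6(w=1) 2-4(w=5)}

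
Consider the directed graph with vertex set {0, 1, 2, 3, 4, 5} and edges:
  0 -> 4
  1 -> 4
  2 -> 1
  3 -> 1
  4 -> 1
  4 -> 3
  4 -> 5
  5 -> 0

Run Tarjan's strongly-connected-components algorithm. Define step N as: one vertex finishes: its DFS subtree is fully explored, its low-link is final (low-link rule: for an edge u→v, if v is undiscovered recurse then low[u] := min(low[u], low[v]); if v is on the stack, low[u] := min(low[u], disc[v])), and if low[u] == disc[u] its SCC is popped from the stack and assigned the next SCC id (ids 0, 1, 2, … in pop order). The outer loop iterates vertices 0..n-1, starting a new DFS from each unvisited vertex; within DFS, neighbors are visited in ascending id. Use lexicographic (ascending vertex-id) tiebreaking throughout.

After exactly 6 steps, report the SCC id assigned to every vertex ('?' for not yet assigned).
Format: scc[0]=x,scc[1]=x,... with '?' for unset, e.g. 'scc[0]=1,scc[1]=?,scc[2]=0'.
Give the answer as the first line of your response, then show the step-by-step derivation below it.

scc[0]=0,scc[1]=0,scc[2]=1,scc[3]=0,scc[4]=0,scc[5]=0

step 1: low=(low[0]=0,low[1]=1,low[2]=?,low[3]=?,low[4]=1,low[5]=?); scc=(scc[0]=?,scc[1]=?,scc[2]=?,scc[3]=?,scc[4]=?,scc[5]=?)
step 2: low=(low[0]=0,low[1]=1,low[2]=?,low[3]=2,low[4]=1,low[5]=?); scc=(scc[0]=?,scc[1]=?,scc[2]=?,scc[3]=?,scc[4]=?,scc[5]=?)
step 3: low=(low[0]=0,low[1]=1,low[2]=?,low[3]=2,low[4]=1,low[5]=0); scc=(scc[0]=?,scc[1]=?,scc[2]=?,scc[3]=?,scc[4]=?,scc[5]=?)
step 4: low=(low[0]=0,low[1]=1,low[2]=?,low[3]=2,low[4]=0,low[5]=0); scc=(scc[0]=?,scc[1]=?,scc[2]=?,scc[3]=?,scc[4]=?,scc[5]=?)
step 5: low=(low[0]=0,low[1]=1,low[2]=?,low[3]=2,low[4]=0,low[5]=0); scc=(scc[0]=0,scc[1]=0,scc[2]=?,scc[3]=0,scc[4]=0,scc[5]=0)
step 6: low=(low[0]=0,low[1]=1,low[2]=5,low[3]=2,low[4]=0,low[5]=0); scc=(scc[0]=0,scc[1]=0,scc[2]=1,scc[3]=0,scc[4]=0,scc[5]=0)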